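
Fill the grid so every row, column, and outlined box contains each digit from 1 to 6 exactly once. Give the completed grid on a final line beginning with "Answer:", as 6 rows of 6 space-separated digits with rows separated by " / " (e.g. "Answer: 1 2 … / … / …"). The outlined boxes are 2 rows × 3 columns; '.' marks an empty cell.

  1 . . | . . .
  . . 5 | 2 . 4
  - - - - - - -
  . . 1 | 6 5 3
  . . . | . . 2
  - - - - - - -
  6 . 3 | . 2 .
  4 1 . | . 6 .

Step 1. [r2c2∈{3,6}] r2c2 is the only open cell in row 2 admitting 6. So r2c2=6.
Step 2. [r4c5∈{1,4}] col 5 places 4 nowhere but r4c5, so r4c5=4.
Step 3. [r6c6∈{5}] r6c6's peers cover all but 5, so r6c6=5.
Step 4. [r1c5∈{3}] nothing but 3 survives at r1c5, so r1c5=3.
Step 5. [r1c3∈{2,4}] 4 has one home in col 3: r1c3. So r1c3=4.
Step 6. [r4c1∈{3,5}] col 1 places 5 nowhere but r4c1 ⇒ r4c1=5.
Step 7. [r5c4∈{1,4}] r5c4 is the only open cell in row 5 admitting 4, so r5c4=4.
Step 8. [r1c2∈{2}] r1c2 has the single candidate 2. So r1c2=2.
Step 9. [r3c1∈{2}] only 2 remains possible at r3c1, so r3c1=2.
Step 10. [r5c2∈{5}] r5c2 has the single candidate 5, so r5c2=5.
Step 11. [r5c6∈{1}] r5c6 is down to just 1 ⇒ r5c6=1.
Step 12. [r1c4∈{5}] nothing but 5 survives at r1c4 ⇒ r1c4=5.
Step 13. [r2c1∈{3}] only 3 remains possible at r2c1. So r2c1=3.
Step 14. [r3c2∈{4}] nothing but 4 survives at r3c2 ⇒ r3c2=4.
Step 15. [r4c2∈{3}] r4c2 has the single candidate 3 ⇒ r4c2=3.
Step 16. [r6c3∈{2}] r6c3's peers cover all but 2. So r6c3=2.
Step 17. [r1c6∈{6}] r1c6's peers cover all but 6 ⇒ r1c6=6.
Step 18. [r4c4∈{1}] r4c4 has the single candidate 1, so r4c4=1.
Step 19. [r6c4∈{3}] r6c4 is down to just 3 ⇒ r6c4=3.
Step 20. [r2c5∈{1}] nothing but 1 survives at r2c5, so r2c5=1.
Step 21. [r4c3∈{6}] r4c3's peers cover all but 6, so r4c3=6.

Answer: 1 2 4 5 3 6 / 3 6 5 2 1 4 / 2 4 1 6 5 3 / 5 3 6 1 4 2 / 6 5 3 4 2 1 / 4 1 2 3 6 5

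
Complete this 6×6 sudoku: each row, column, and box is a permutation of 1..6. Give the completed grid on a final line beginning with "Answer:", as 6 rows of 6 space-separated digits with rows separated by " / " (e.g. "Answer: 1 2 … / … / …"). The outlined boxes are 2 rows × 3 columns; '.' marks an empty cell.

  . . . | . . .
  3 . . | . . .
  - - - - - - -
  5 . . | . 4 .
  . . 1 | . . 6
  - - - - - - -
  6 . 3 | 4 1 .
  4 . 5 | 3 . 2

Step 1. [r4c1∈{2}] r4c1's peers cover all but 2 ⇒ r4c1=2.
Step 2. [r1c1∈{1}] r1c1 has the single candidate 1. So r1c1=1.
Step 3. [r4c4∈{5}] r4c4 is down to just 5. So r4c4=5.
Step 4. [r4c2∈{3,4}] in row 4, 4 fits only at r4c2. So r4c2=4.
Step 5. [r3c3∈{6}] nothing but 6 survives at r3c3. So r3c3=6.
Step 6. [r3c4∈{1,2}] r3c4 is the only open cell in row 3 admitting 2. So r3c4=2.
Step 7. [r1c4∈{6}] nothing but 6 survives at r1c4 ⇒ r1c4=6.
Step 8. [r5c6∈{5}] only 5 remains possible at r5c6, so r5c6=5.
Step 9. [r3c6∈{1,3}] 1 has one home in row 3: r3c6 ⇒ r3c6=1.
Step 10. [r1c6∈{3,4}] r1c6 is the only open cell in col 6 admitting 3 ⇒ r1c6=3.
Step 11. [r1c3∈{2,4}] 4 has one home in row 1: r1c3. So r1c3=4.
Step 12. [r2c3∈{2}] only 2 remains possible at r2c3 ⇒ r2c3=2.
Step 13. [r2c5∈{5}] r2c5 has the single candidate 5. So r2c5=5.
Step 14. [r4c5∈{3}] nothing but 3 survives at r4c5, so r4c5=3.
Step 15. [r2c2∈{6}] r2c2's peers cover all but 6. So r2c2=6.
Step 16. [r6c5∈{6}] r6c5's peers cover all but 6. So r6c5=6.
Step 17. [r3c2∈{3}] r3c2 has the single candidate 3, so r3c2=3.
Step 18. [r2c4∈{1}] r2c4 is down to just 1 ⇒ r2c4=1.
Step 19. [r2c6∈{4}] nothing but 4 survives at r2c6. So r2c6=4.
Step 20. [r5c2∈{2}] nothing but 2 survives at r5c2, so r5c2=2.
Step 21. [r1c2∈{5}] r1c2 is down to just 5. So r1c2=5.
Step 22. [r6c2∈{1}] r6c2's peers cover all but 1, so r6c2=1.
Step 23. [r1c5∈{2}] r1c5's peers cover all but 2, so r1c5=2.

Answer: 1 5 4 6 2 3 / 3 6 2 1 5 4 / 5 3 6 2 4 1 / 2 4 1 5 3 6 / 6 2 3 4 1 5 / 4 1 5 3 6 2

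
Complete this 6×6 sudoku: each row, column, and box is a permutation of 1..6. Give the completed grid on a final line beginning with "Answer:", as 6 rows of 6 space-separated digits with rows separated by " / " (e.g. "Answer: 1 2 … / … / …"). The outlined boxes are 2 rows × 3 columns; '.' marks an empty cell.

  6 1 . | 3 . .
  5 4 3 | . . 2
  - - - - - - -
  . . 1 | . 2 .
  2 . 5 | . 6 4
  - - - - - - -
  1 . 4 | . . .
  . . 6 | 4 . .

Step 1. [r3c6∈{3,5}] in box 4, 3 fits only at r3c6, so r3c6=3.
Step 2. [r6c2∈{2,3,5}] 2 has one home in row 6: r6c2. So r6c2=2.
Step 3. [r5c2∈{3,5}] col 2 places 5 nowhere but r5c2 ⇒ r5c2=5.
Step 4. [r6c6∈{1,5}] r6c6 is the only open cell in col 6 admitting 1, so r6c6=1.
Step 5. [r6c5∈{3,5}] across row 6, 5 lands solely at r6c5 ⇒ r6c5=5.
Step 6. [r2c4∈{1,6}] in row 2, 6 fits only at r2c4, so r2c4=6.
Step 7. [r1c5∈{4}] r1c5 has the single candidate 4. So r1c5=4.
Step 8. [r5c6∈{6}] nothing but 6 survives at r5c6, so r5c6=6.
Step 9. [r5c5∈{3}] r5c5's peers cover all but 3 ⇒ r5c5=3.
Step 10. [r1c6∈{5}] nothing but 5 survives at r1c6. So r1c6=5.
Step 11. [r4c2∈{3}] r4c2's peers cover all but 3 ⇒ r4c2=3.
Step 12. [r3c2∈{6}] r3c2 is down to just 6, so r3c2=6.
Step 13. [r1c3∈{2}] nothing but 2 survives at r1c3, so r1c3=2.
Step 14. [r2c5∈{1}] only 1 remains possible at r2c5, so r2c5=1.
Step 15. [r4c4∈{1}] r4c4 has the single candidate 1 ⇒ r4c4=1.
Step 16. [r5c4∈{2}] r5c4 is down to just 2 ⇒ r5c4=2.
Step 17. [r3c1∈{4}] nothing but 4 survives at r3c1 ⇒ r3c1=4.
Step 18. [r3c4∈{5}] r3c4's peers cover all but 5, so r3c4=5.
Step 19. [r6c1∈{3}] r6c1 is down to just 3. So r6c1=3.

Answer: 6 1 2 3 4 5 / 5 4 3 6 1 2 / 4 6 1 5 2 3 / 2 3 5 1 6 4 / 1 5 4 2 3 6 / 3 2 6 4 5 1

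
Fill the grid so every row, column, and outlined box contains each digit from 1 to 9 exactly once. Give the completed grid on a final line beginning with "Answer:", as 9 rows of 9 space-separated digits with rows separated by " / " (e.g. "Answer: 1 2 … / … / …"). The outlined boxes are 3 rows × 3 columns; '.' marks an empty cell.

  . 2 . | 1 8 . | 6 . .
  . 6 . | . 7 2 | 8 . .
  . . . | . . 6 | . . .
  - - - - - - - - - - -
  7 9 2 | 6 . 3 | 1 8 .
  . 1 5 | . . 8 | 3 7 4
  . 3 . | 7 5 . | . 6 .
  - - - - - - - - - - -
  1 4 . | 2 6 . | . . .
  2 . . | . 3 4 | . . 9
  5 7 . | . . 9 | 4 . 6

Step 1. [r8c2∈{8}] nothing but 8 survives at r8c2 ⇒ r8c2=8.
Step 2. [r8c4∈{5}] only 5 remains possible at r8c4, so r8c4=5.
Step 3. [r9c3∈{3}] r9c3's peers cover all but 3 ⇒ r9c3=3.
Step 4. [r4c9∈{5}] r4c9's peers cover all but 5. So r4c9=5.
Step 5. [r2c8∈{1,3,4,5,9}] 5 has one home in row 2: r2c8 ⇒ r2c8=5.
Step 6. [r5c4∈{9}] only 9 remains possible at r5c4 ⇒ r5c4=9.
Step 7. [r3c5∈{4,9}] r3c5 is the only open cell in col 5 admitting 9, so r3c5=9.
Step 8. [r1c8∈{3,4,9}] in col 8, 9 fits only at r1c8 ⇒ r1c8=9.
Step 9. [r3c8∈{1,2,3,4}] r3c8 is the only open cell in col 8 admitting 4, so r3c8=4.
Step 10. [r3c4∈{3}] r3c4 is down to just 3, so r3c4=3.
Step 11. [r2c1∈{3,4,9}] col 1 places 9 nowhere but r2c1 ⇒ r2c1=9.
Step 12. [r8c7∈{7}] r8c7 is down to just 7, so r8c7=7.
Step 13. [r2c9∈{1,3}] 3 has one home in row 2: r2c9. So r2c9=3.
Step 14. [r3c9∈{1,2,7}] in col 9, 1 fits only at r3c9. So r3c9=1.
Step 15. [r3c1∈{8}] r3c1 is down to just 8, so r3c1=8.
Step 16. [r6c1∈{4}] only 4 remains possible at r6c1, so r6c1=4.
Step 17. [r1c3∈{4,7}] across row 1, 4 lands solely at r1c3. So r1c3=4.
Step 18. [r8c8∈{1}] r8c8's peers cover all but 1. So r8c8=1.
Step 19. [r6c9∈{2}] r6c9 has the single candidate 2 ⇒ r6c9=2.
Step 20. [r7c7∈{5}] r7c7 is down to just 5 ⇒ r7c7=5.
Step 21. [r2c3∈{1}] r2c3 has the single candidate 1, so r2c3=1.
Step 22. [r3c3∈{7}] r3c3's peers cover all but 7, so r3c3=7.
Step 23. [r9c5∈{1}] r9c5's peers cover all but 1, so r9c5=1.
Step 24. [r8c3∈{6}] r8c3 has the single candidate 6, so r8c3=6.
Step 25. [r5c5∈{2}] r5c5 is down to just 2, so r5c5=2.
Step 26. [r2c4∈{4}] r2c4 has the single candidate 4. So r2c4=4.
Step 27. [r7c9∈{8}] r7c9 has the single candidate 8 ⇒ r7c9=8.
Step 28. [r4c5∈{4}] nothing but 4 survives at r4c5. So r4c5=4.
Step 29. [r5c1∈{6}] nothing but 6 survives at r5c1. So r5c1=6.
Step 30. [r9c4∈{8}] nothing but 8 survives at r9c4, so r9c4=8.
Step 31. [r6c7∈{9}] nothing but 9 survives at r6c7, so r6c7=9.
Step 32. [r7c8∈{3}] r7c8 is down to just 3, so r7c8=3.
Step 33. [r7c6∈{7}] r7c6's peers cover all but 7. So r7c6=7.
Step 34. [r9c8∈{2}] r9c8's peers cover all but 2 ⇒ r9c8=2.
Step 35. [r1c6∈{5}] r1c6 is down to just 5. So r1c6=5.
Step 36. [r6c6∈{1}] r6c6 is down to just 1, so r6c6=1.
Step 37. [r3c7∈{2}] only 2 remains possible at r3c7. So r3c7=2.
Step 38. [r1c9∈{7}] r1c9 is down to just 7 ⇒ r1c9=7.
Step 39. [r3c2∈{5}] only 5 remains possible at r3c2, so r3c2=5.
Step 40. [r7c3∈{9}] only 9 remains possible at r7c3. So r7c3=9.
Step 41. [r6c3∈{8}] r6c3 is down to just 8 ⇒ r6c3=8.
Step 42. [r1c1∈{3}] r1c1's peers cover all but 3 ⇒ r1c1=3.

Answer: 3 2 4 1 8 5 6 9 7 / 9 6 1 4 7 2 8 5 3 / 8 5 7 3 9 6 2 4 1 / 7 9 2 6 4 3 1 8 5 / 6 1 5 9 2 8 3 7 4 / 4 3 8 7 5 1 9 6 2 / 1 4 9 2 6 7 5 3 8 / 2 8 6 5 3 4 7 1 9 / 5 7 3 8 1 9 4 2 6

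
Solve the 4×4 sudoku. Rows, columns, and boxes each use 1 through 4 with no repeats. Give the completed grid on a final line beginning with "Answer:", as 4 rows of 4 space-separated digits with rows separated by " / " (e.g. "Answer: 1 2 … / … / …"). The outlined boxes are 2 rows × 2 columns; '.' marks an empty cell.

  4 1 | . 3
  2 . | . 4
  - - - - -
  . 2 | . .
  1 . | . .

Step 1. [r3c3∈{1,3,4}] r3c3 is the only open cell in row 3 admitting 4 ⇒ r3c3=4.
Step 2. [r4c3∈{2,3}] 3 has one home in col 3: r4c3, so r4c3=3.
Step 3. [r1c3∈{2}] r1c3's peers cover all but 2. So r1c3=2.
Step 4. [r2c2∈{3}] r2c2 has the single candidate 3. So r2c2=3.
Step 5. [r4c2∈{4}] nothing but 4 survives at r4c2, so r4c2=4.
Step 6. [r4c4∈{2}] only 2 remains possible at r4c4, so r4c4=2.
Step 7. [r3c1∈{3}] only 3 remains possible at r3c1. So r3c1=3.
Step 8. [r2c3∈{1}] r2c3's peers cover all but 1. So r2c3=1.
Step 9. [r3c4∈{1}] nothing but 1 survives at r3c4 ⇒ r3c4=1.

Answer: 4 1 2 3 / 2 3 1 4 / 3 2 4 1 / 1 4 3 2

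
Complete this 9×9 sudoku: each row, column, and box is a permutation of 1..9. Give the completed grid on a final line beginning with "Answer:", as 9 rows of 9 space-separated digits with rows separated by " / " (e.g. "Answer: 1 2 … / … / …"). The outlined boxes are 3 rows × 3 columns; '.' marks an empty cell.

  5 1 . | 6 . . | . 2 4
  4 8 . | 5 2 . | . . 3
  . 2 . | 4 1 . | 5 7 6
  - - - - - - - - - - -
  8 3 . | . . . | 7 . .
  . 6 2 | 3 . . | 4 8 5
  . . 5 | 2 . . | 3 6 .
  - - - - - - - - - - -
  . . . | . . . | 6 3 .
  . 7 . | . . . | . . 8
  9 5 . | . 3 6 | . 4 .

Step 1. [r3c6∈{3,8,9}] across row 3, 8 lands solely at r3c6 ⇒ r3c6=8.
Step 2. [r7c2∈{4}] r7c2's peers cover all but 4 ⇒ r7c2=4.
Step 3. [r6c5∈{4,7,8,9}] 8 has one home in row 6: r6c5. So r6c5=8.
Step 4. [r6c6∈{1,4,7,9}] row 6 places 4 nowhere but r6c6. So r6c6=4.
Step 5. [r3c3∈{3,9}] across row 3, 9 lands solely at r3c3, so r3c3=9.
Step 6. [r4c9∈{1,2,9}] row 4 places 2 nowhere but r4c9, so r4c9=2.
Step 7. [r8c8∈{1,5,9}] across col 8, 5 lands solely at r8c8 ⇒ r8c8=5.
Step 8. [r8c1∈{1,2,3,6}] across col 1, 6 lands solely at r8c1. So r8c1=6.
Step 9. [r1c6∈{3,7,9}] r1c6 is the only open cell in col 6 admitting 3, so r1c6=3.
Step 10. [r1c3∈{7}] r1c3 has the single candidate 7. So r1c3=7.
Step 11. [r1c5∈{9}] nothing but 9 survives at r1c5 ⇒ r1c5=9.
Step 12. [r5c6∈{1,7,9}] across row 5, 9 lands solely at r5c6. So r5c6=9.
Step 13. [r4c4∈{1}] r4c4 is down to just 1 ⇒ r4c4=1.
Step 14. [r6c9∈{1,9}] across box 6, 1 lands solely at r6c9 ⇒ r6c9=1.
Step 15. [r7c9∈{7,9}] in col 9, 9 fits only at r7c9, so r7c9=9.
Step 16. [r2c8∈{1,9}] across col 8, 1 lands solely at r2c8. So r2c8=1.
Step 17. [r9c7∈{1,2}] 2 has one home in row 9: r9c7, so r9c7=2.
Step 18. [r9c3∈{1,8}] row 9 places 1 nowhere but r9c3, so r9c3=1.
Step 19. [r7c6∈{1,2,5,7}] row 7 places 1 nowhere but r7c6 ⇒ r7c6=1.
Step 20. [r5c5∈{7}] r5c5 has the single candidate 7 ⇒ r5c5=7.
Step 21. [r7c4∈{7,8}] in row 7, 7 fits only at r7c4. So r7c4=7.
Step 22. [r4c6∈{5}] r4c6's peers cover all but 5. So r4c6=5.
Step 23. [r8c3∈{3}] only 3 remains possible at r8c3. So r8c3=3.
Step 24. [r8c7∈{1}] only 1 remains possible at r8c7. So r8c7=1.
Step 25. [r3c1∈{3}] r3c1 has the single candidate 3, so r3c1=3.
Step 26. [r7c5∈{5}] r7c5's peers cover all but 5. So r7c5=5.
Step 27. [r2c3∈{6}] nothing but 6 survives at r2c3, so r2c3=6.
Step 28. [r9c4∈{8}] only 8 remains possible at r9c4. So r9c4=8.
Step 29. [r8c5∈{4}] r8c5 has the single candidate 4. So r8c5=4.
Step 30. [r5c1∈{1}] r5c1 has the single candidate 1 ⇒ r5c1=1.
Step 31. [r7c3∈{8}] only 8 remains possible at r7c3. So r7c3=8.
Step 32. [r4c5∈{6}] only 6 remains possible at r4c5. So r4c5=6.
Step 33. [r1c7∈{8}] r1c7's peers cover all but 8. So r1c7=8.
Step 34. [r2c6∈{7}] nothing but 7 survives at r2c6, so r2c6=7.
Step 35. [r2c7∈{9}] r2c7 has the single candidate 9, so r2c7=9.
Step 36. [r6c2∈{9}] only 9 remains possible at r6c2 ⇒ r6c2=9.
Step 37. [r9c9∈{7}] r9c9 has the single candidate 7, so r9c9=7.
Step 38. [r4c3∈{4}] r4c3's peers cover all but 4 ⇒ r4c3=4.
Step 39. [r4c8∈{9}] r4c8's peers cover all but 9 ⇒ r4c8=9.
Step 40. [r6c1∈{7}] r6c1 is down to just 7 ⇒ r6c1=7.
Step 41. [r8c4∈{9}] only 9 remains possible at r8c4. So r8c4=9.
Step 42. [r8c6∈{2}] r8c6's peers cover all but 2, so r8c6=2.
Step 43. [r7c1∈{2}] only 2 remains possible at r7c1 ⇒ r7c1=2.

Answer: 5 1 7 6 9 3 8 2 4 / 4 8 6 5 2 7 9 1 3 / 3 2 9 4 1 8 5 7 6 / 8 3 4 1 6 5 7 9 2 / 1 6 2 3 7 9 4 8 5 / 7 9 5 2 8 4 3 6 1 / 2 4 8 7 5 1 6 3 9 / 6 7 3 9 4 2 1 5 8 / 9 5 1 8 3 6 2 4 7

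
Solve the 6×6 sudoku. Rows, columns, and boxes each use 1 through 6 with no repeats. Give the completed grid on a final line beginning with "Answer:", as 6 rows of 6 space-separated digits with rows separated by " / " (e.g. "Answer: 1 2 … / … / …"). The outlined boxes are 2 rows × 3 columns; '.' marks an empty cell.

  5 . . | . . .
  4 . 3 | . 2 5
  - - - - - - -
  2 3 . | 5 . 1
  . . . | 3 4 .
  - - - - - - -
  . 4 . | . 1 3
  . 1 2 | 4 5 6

Step 1. [r2c2∈{6}] r2c2 has the single candidate 6. So r2c2=6.
Step 2. [r5c1∈{6}] only 6 remains possible at r5c1. So r5c1=6.
Step 3. [r4c3∈{1,5,6}] across row 4, 6 lands solely at r4c3, so r4c3=6.
Step 4. [r1c4∈{1,6}] across col 4, 6 lands solely at r1c4. So r1c4=6.
Step 5. [r3c5∈{6}] r3c5 is down to just 6, so r3c5=6.
Step 6. [r5c3∈{5}] r5c3's peers cover all but 5, so r5c3=5.
Step 7. [r1c6∈{4}] r1c6's peers cover all but 4. So r1c6=4.
Step 8. [r1c2∈{2}] r1c2 has the single candidate 2. So r1c2=2.
Step 9. [r1c3∈{1}] nothing but 1 survives at r1c3 ⇒ r1c3=1.
Step 10. [r3c3∈{4}] r3c3 is down to just 4. So r3c3=4.
Step 11. [r6c1∈{3}] r6c1 is down to just 3, so r6c1=3.
Step 12. [r2c4∈{1}] r2c4 has the single candidate 1, so r2c4=1.
Step 13. [r5c4∈{2}] only 2 remains possible at r5c4 ⇒ r5c4=2.
Step 14. [r1c5∈{3}] r1c5 has the single candidate 3 ⇒ r1c5=3.
Step 15. [r4c6∈{2}] r4c6 is down to just 2. So r4c6=2.
Step 16. [r4c2∈{5}] r4c2's peers cover all but 5 ⇒ r4c2=5.
Step 17. [r4c1∈{1}] nothing but 1 survives at r4c1 ⇒ r4c1=1.

Answer: 5 2 1 6 3 4 / 4 6 3 1 2 5 / 2 3 4 5 6 1 / 1 5 6 3 4 2 / 6 4 5 2 1 3 / 3 1 2 4 5 6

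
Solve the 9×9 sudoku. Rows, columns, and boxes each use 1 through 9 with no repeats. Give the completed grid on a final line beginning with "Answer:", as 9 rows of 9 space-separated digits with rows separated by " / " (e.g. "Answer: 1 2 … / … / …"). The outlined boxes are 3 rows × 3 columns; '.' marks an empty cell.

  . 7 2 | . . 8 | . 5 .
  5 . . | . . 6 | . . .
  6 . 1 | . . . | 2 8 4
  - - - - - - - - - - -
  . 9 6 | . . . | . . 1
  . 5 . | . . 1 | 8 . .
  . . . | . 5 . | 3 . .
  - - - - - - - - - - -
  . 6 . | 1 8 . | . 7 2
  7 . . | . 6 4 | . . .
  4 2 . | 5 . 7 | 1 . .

Step 1. [r3c2∈{3}] r3c2 is down to just 3, so r3c2=3.
Step 2. [r8c4∈{2,3,9}] row 8 places 2 nowhere but r8c4 ⇒ r8c4=2.
Step 3. [r2c5∈{1,2,3,4,7,9}] in row 2, 2 fits only at r2c5 ⇒ r2c5=2.
Step 4. [r8c9∈{3,5,8,9}] across col 9, 5 lands solely at r8c9. So r8c9=5.
Step 5. [r8c7∈{9}] r8c7 has the single candidate 9. So r8c7=9.
Step 6. [r1c1∈{9}] r1c1's peers cover all but 9, so r1c1=9.
Step 7. [r7c1∈{3}] r7c1's peers cover all but 3, so r7c1=3.
Step 8. [r9c5∈{3,9}] 3 has one home in box 8: r9c5. So r9c5=3.
Step 9. [r8c3∈{8}] r8c3 is down to just 8. So r8c3=8.
Step 10. [r2c3∈{4}] r2c3's peers cover all but 4, so r2c3=4.
Step 11. [r6c2∈{1,4,8}] across col 2, 4 lands solely at r6c2. So r6c2=4.
Step 12. [r6c3∈{7}] r6c3 is down to just 7. So r6c3=7.
Step 13. [r9c8∈{6}] only 6 remains possible at r9c8, so r9c8=6.
Step 14. [r7c6∈{9}] r7c6 has the single candidate 9. So r7c6=9.
Step 15. [r2c7∈{7}] nothing but 7 survives at r2c7 ⇒ r2c7=7.
Step 16. [r5c9∈{6,7,9}] r5c9 is the only open cell in col 9 admitting 7, so r5c9=7.
Step 17. [r5c4∈{3,4,6,9}] in row 5, 6 fits only at r5c4 ⇒ r5c4=6.
Step 18. [r5c1∈{2}] r5c1 has the single candidate 2, so r5c1=2.
Step 19. [r2c8∈{1,3,9}] in row 2, 1 fits only at r2c8 ⇒ r2c8=1.
Step 20. [r2c9∈{3,9}] in box 3, 9 fits only at r2c9 ⇒ r2c9=9.
Step 21. [r2c4∈{3}] r2c4's peers cover all but 3 ⇒ r2c4=3.
Step 22. [r6c6∈{2}] only 2 remains possible at r6c6, so r6c6=2.
Step 23. [r4c1∈{8}] only 8 remains possible at r4c1, so r4c1=8.
Step 24. [r1c4∈{4}] r1c4's peers cover all but 4 ⇒ r1c4=4.
Step 25. [r6c8∈{9}] nothing but 9 survives at r6c8, so r6c8=9.
Step 26. [r5c8∈{4}] only 4 remains possible at r5c8 ⇒ r5c8=4.
Step 27. [r4c4∈{7}] r4c4's peers cover all but 7 ⇒ r4c4=7.
Step 28. [r1c9∈{3,6}] 3 has one home in row 1: r1c9. So r1c9=3.
Step 29. [r3c5∈{7,9}] in row 3, 7 fits only at r3c5 ⇒ r3c5=7.
Step 30. [r5c3∈{3}] r5c3's peers cover all but 3 ⇒ r5c3=3.
Step 31. [r6c4∈{8}] r6c4 has the single candidate 8. So r6c4=8.
Step 32. [r4c5∈{4}] only 4 remains possible at r4c5 ⇒ r4c5=4.
Step 33. [r7c3∈{5}] only 5 remains possible at r7c3. So r7c3=5.
Step 34. [r4c6∈{3}] nothing but 3 survives at r4c6. So r4c6=3.
Step 35. [r7c7∈{4}] r7c7 is down to just 4, so r7c7=4.
Step 36. [r1c5∈{1}] r1c5 has the single candidate 1. So r1c5=1.
Step 37. [r5c5∈{9}] only 9 remains possible at r5c5 ⇒ r5c5=9.
Step 38. [r6c9∈{6}] r6c9's peers cover all but 6 ⇒ r6c9=6.
Step 39. [r9c9∈{8}] nothing but 8 survives at r9c9 ⇒ r9c9=8.
Step 40. [r8c8∈{3}] only 3 remains possible at r8c8. So r8c8=3.
Step 41. [r4c7∈{5}] r4c7's peers cover all but 5 ⇒ r4c7=5.
Step 42. [r6c1∈{1}] nothing but 1 survives at r6c1 ⇒ r6c1=1.
Step 43. [r4c8∈{2}] only 2 remains possible at r4c8 ⇒ r4c8=2.
Step 44. [r3c6∈{5}] nothing but 5 survives at r3c6, so r3c6=5.
Step 45. [r3c4∈{9}] r3c4 has the single candidate 9. So r3c4=9.
Step 46. [r2c2∈{8}] r2c2 is down to just 8. So r2c2=8.
Step 47. [r9c3∈{9}] nothing but 9 survives at r9c3 ⇒ r9c3=9.
Step 48. [r1c7∈{6}] r1c7's peers cover all but 6 ⇒ r1c7=6.
Step 49. [r8c2∈{1}] r8c2 has the single candidate 1, so r8c2=1.

Answer: 9 7 2 4 1 8 6 5 3 / 5 8 4 3 2 6 7 1 9 / 6 3 1 9 7 5 2 8 4 / 8 9 6 7 4 3 5 2 1 / 2 5 3 6 9 1 8 4 7 / 1 4 7 8 5 2 3 9 6 / 3 6 5 1 8 9 4 7 2 / 7 1 8 2 6 4 9 3 5 / 4 2 9 5 3 7 1 6 8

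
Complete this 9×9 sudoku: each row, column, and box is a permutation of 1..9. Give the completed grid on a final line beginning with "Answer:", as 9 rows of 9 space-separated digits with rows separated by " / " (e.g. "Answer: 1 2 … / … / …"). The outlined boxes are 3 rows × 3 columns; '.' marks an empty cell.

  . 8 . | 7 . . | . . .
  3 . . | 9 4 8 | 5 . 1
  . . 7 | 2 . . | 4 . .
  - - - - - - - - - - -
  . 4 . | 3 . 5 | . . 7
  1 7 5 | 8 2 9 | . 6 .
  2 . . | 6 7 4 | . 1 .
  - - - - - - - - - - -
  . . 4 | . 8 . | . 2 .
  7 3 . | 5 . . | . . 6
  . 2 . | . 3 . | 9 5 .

Step 1. [r7c4∈{1}] r7c4 is down to just 1. So r7c4=1.
Step 2. [r6c2∈{9}] r6c2 is down to just 9. So r6c2=9.
Step 3. [r1c7∈{2,3,6}] 6 has one home in col 7: r1c7. So r1c7=6.
Step 4. [r3c2∈{1,5,6}] 1 has one home in col 2: r3c2. So r3c2=1.
Step 5. [r7c9∈{3}] r7c9 has the single candidate 3 ⇒ r7c9=3.
Step 6. [r7c1∈{5,6,9}] row 7 places 9 nowhere but r7c1 ⇒ r7c1=9.
Step 7. [r1c3∈{2,9}] col 3 places 9 nowhere but r1c3, so r1c3=9.
Step 8. [r3c5∈{5,6}] in col 5, 6 fits only at r3c5 ⇒ r3c5=6.
Step 9. [r9c3∈{1,6,8}] in row 9, 1 fits only at r9c3. So r9c3=1.
Step 10. [r8c3∈{8}] r8c3 has the single candidate 8. So r8c3=8.
Step 11. [r9c1∈{6}] r9c1 has the single candidate 6. So r9c1=6.
Step 12. [r9c9∈{4,8}] row 9 places 8 nowhere but r9c9, so r9c9=8.
Step 13. [r6c7∈{3,8}] r6c7 is the only open cell in row 6 admitting 8 ⇒ r6c7=8.
Step 14. [r3c6∈{3}] r3c6 is down to just 3, so r3c6=3.
Step 15. [r1c5∈{1,5}] in col 5, 5 fits only at r1c5 ⇒ r1c5=5.
Step 16. [r3c9∈{9}] r3c9's peers cover all but 9 ⇒ r3c9=9.
Step 17. [r2c2∈{6}] r2c2 has the single candidate 6, so r2c2=6.
Step 18. [r7c7∈{7}] nothing but 7 survives at r7c7, so r7c7=7.
Step 19. [r8c5∈{9}] r8c5 has the single candidate 9. So r8c5=9.
Step 20. [r8c8∈{4}] r8c8 is down to just 4, so r8c8=4.
Step 21. [r4c7∈{2}] r4c7 is down to just 2 ⇒ r4c7=2.
Step 22. [r4c8∈{9}] only 9 remains possible at r4c8. So r4c8=9.
Step 23. [r4c3∈{6}] nothing but 6 survives at r4c3. So r4c3=6.
Step 24. [r9c6∈{7}] r9c6's peers cover all but 7 ⇒ r9c6=7.
Step 25. [r1c1∈{4}] r1c1's peers cover all but 4, so r1c1=4.
Step 26. [r5c9∈{4}] r5c9's peers cover all but 4 ⇒ r5c9=4.
Step 27. [r2c3∈{2}] r2c3's peers cover all but 2 ⇒ r2c3=2.
Step 28. [r7c2∈{5}] only 5 remains possible at r7c2, so r7c2=5.
Step 29. [r8c7∈{1}] only 1 remains possible at r8c7, so r8c7=1.
Step 30. [r6c9∈{5}] r6c9 has the single candidate 5, so r6c9=5.
Step 31. [r2c8∈{7}] nothing but 7 survives at r2c8. So r2c8=7.
Step 32. [r1c9∈{2}] nothing but 2 survives at r1c9, so r1c9=2.
Step 33. [r6c3∈{3}] r6c3's peers cover all but 3, so r6c3=3.
Step 34. [r8c6∈{2}] only 2 remains possible at r8c6 ⇒ r8c6=2.
Step 35. [r3c8∈{8}] r3c8 has the single candidate 8, so r3c8=8.
Step 36. [r4c1∈{8}] r4c1 has the single candidate 8. So r4c1=8.
Step 37. [r7c6∈{6}] r7c6's peers cover all but 6 ⇒ r7c6=6.
Step 38. [r3c1∈{5}] only 5 remains possible at r3c1 ⇒ r3c1=5.
Step 39. [r1c8∈{3}] nothing but 3 survives at r1c8 ⇒ r1c8=3.
Step 40. [r9c4∈{4}] nothing but 4 survives at r9c4. So r9c4=4.
Step 41. [r1c6∈{1}] r1c6 has the single candidate 1, so r1c6=1.
Step 42. [r4c5∈{1}] r4c5 is down to just 1 ⇒ r4c5=1.
Step 43. [r5c7∈{3}] r5c7 is down to just 3, so r5c7=3.

Answer: 4 8 9 7 5 1 6 3 2 / 3 6 2 9 4 8 5 7 1 / 5 1 7 2 6 3 4 8 9 / 8 4 6 3 1 5 2 9 7 / 1 7 5 8 2 9 3 6 4 / 2 9 3 6 7 4 8 1 5 / 9 5 4 1 8 6 7 2 3 / 7 3 8 5 9 2 1 4 6 / 6 2 1 4 3 7 9 5 8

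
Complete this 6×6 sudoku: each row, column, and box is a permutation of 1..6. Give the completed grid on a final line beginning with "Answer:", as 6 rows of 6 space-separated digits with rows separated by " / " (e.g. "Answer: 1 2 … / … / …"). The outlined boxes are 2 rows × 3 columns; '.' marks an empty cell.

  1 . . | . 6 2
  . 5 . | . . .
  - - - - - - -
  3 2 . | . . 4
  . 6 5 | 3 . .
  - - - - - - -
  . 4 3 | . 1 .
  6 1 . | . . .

Step 1. [r1c4∈{4,5}] 5 has one home in row 1: r1c4 ⇒ r1c4=5.
Step 2. [r6c3∈{2}] r6c3 has the single candidate 2, so r6c3=2.
Step 3. [r3c4∈{1,6}] in row 3, 6 fits only at r3c4, so r3c4=6.
Step 4. [r1c3∈{4}] r1c3's peers cover all but 4 ⇒ r1c3=4.
Step 5. [r6c4∈{4}] only 4 remains possible at r6c4, so r6c4=4.
Step 6. [r4c6∈{1}] r4c6 is down to just 1, so r4c6=1.
Step 7. [r2c6∈{3}] r2c6 is down to just 3, so r2c6=3.
Step 8. [r6c6∈{5}] only 5 remains possible at r6c6, so r6c6=5.
Step 9. [r2c1∈{2}] nothing but 2 survives at r2c1, so r2c1=2.
Step 10. [r5c4∈{2}] r5c4 has the single candidate 2 ⇒ r5c4=2.
Step 11. [r5c6∈{6}] only 6 remains possible at r5c6, so r5c6=6.
Step 12. [r3c5∈{5}] r3c5 has the single candidate 5. So r3c5=5.
Step 13. [r2c5∈{4}] r2c5's peers cover all but 4 ⇒ r2c5=4.
Step 14. [r4c1∈{4}] r4c1's peers cover all but 4. So r4c1=4.
Step 15. [r6c5∈{3}] only 3 remains possible at r6c5, so r6c5=3.
Step 16. [r2c3∈{6}] nothing but 6 survives at r2c3 ⇒ r2c3=6.
Step 17. [r2c4∈{1}] r2c4's peers cover all but 1, so r2c4=1.
Step 18. [r4c5∈{2}] r4c5 has the single candidate 2 ⇒ r4c5=2.
Step 19. [r1c2∈{3}] r1c2 has the single candidate 3. So r1c2=3.
Step 20. [r5c1∈{5}] nothing but 5 survives at r5c1, so r5c1=5.
Step 21. [r3c3∈{1}] r3c3 has the single candidate 1. So r3c3=1.

Answer: 1 3 4 5 6 2 / 2 5 6 1 4 3 / 3 2 1 6 5 4 / 4 6 5 3 2 1 / 5 4 3 2 1 6 / 6 1 2 4 3 5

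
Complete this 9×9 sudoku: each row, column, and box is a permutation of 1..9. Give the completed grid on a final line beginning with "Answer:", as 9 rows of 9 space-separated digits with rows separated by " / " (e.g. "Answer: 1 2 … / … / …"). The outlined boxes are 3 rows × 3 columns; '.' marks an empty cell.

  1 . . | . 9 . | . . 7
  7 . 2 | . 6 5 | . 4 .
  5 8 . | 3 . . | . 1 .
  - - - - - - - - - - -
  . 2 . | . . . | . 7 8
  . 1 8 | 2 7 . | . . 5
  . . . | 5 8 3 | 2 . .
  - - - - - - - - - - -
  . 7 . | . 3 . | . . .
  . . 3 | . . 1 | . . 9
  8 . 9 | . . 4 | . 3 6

Step 1. [r9c7∈{1,5,7}] r9c7 is the only open cell in row 9 admitting 1. So r9c7=1.
Step 2. [r3c9∈{2}] r3c9 is down to just 2. So r3c9=2.
Step 3. [r7c9∈{4}] r7c9 is down to just 4, so r7c9=4.
Step 4. [r3c7∈{6,9}] r3c7 is the only open cell in row 3 admitting 9. So r3c7=9.
Step 5. [r3c3∈{4,6}] row 3 places 6 nowhere but r3c3, so r3c3=6.
Step 6. [r1c3∈{4}] r1c3 has the single candidate 4, so r1c3=4.
Step 7. [r1c4∈{8}] only 8 remains possible at r1c4, so r1c4=8.
Step 8. [r4c4∈{1,4,6,9}] 4 has one home in col 4: r4c4. So r4c4=4.
Step 9. [r7c6∈{2,6,8,9}] across col 6, 8 lands solely at r7c6. So r7c6=8.
Step 10. [r7c7∈{5}] r7c7 has the single candidate 5, so r7c7=5.
Step 11. [r5c7∈{3,4,6}] r5c7 is the only open cell in col 7 admitting 4 ⇒ r5c7=4.
Step 12. [r4c7∈{3,6}] across box 6, 3 lands solely at r4c7 ⇒ r4c7=3.
Step 13. [r8c8∈{2,8}] 8 has one home in col 8: r8c8. So r8c8=8.
Step 14. [r5c1∈{3,6,9}] across row 5, 3 lands solely at r5c1, so r5c1=3.
Step 15. [r9c5∈{2,5}] r9c5 is the only open cell in row 9 admitting 2. So r9c5=2.
Step 16. [r8c1∈{2,4,6}] in row 8, 2 fits only at r8c1 ⇒ r8c1=2.
Step 17. [r7c1∈{6}] r7c1's peers cover all but 6, so r7c1=6.
Step 18. [r4c1∈{9}] r4c1 has the single candidate 9, so r4c1=9.
Step 19. [r6c8∈{6,9}] r6c8 is the only open cell in row 6 admitting 9 ⇒ r6c8=9.
Step 20. [r8c2∈{4,5}] across row 8, 4 lands solely at r8c2. So r8c2=4.
Step 21. [r5c8∈{6}] r5c8 has the single candidate 6. So r5c8=6.
Step 22. [r1c2∈{3}] nothing but 3 survives at r1c2. So r1c2=3.
Step 23. [r8c7∈{7}] r8c7 is down to just 7. So r8c7=7.
Step 24. [r5c6∈{9}] r5c6 has the single candidate 9 ⇒ r5c6=9.
Step 25. [r1c8∈{5}] nothing but 5 survives at r1c8. So r1c8=5.
Step 26. [r3c5∈{4}] r3c5 has the single candidate 4 ⇒ r3c5=4.
Step 27. [r3c6∈{7}] only 7 remains possible at r3c6. So r3c6=7.
Step 28. [r6c1∈{4}] only 4 remains possible at r6c1. So r6c1=4.
Step 29. [r1c7∈{6}] only 6 remains possible at r1c7 ⇒ r1c7=6.
Step 30. [r4c6∈{6}] r4c6 is down to just 6. So r4c6=6.
Step 31. [r7c8∈{2}] r7c8 has the single candidate 2. So r7c8=2.
Step 32. [r4c5∈{1}] r4c5 has the single candidate 1. So r4c5=1.
Step 33. [r2c9∈{3}] only 3 remains possible at r2c9, so r2c9=3.
Step 34. [r2c2∈{9}] r2c2's peers cover all but 9, so r2c2=9.
Step 35. [r6c3∈{7}] r6c3 is down to just 7, so r6c3=7.
Step 36. [r6c2∈{6}] nothing but 6 survives at r6c2, so r6c2=6.
Step 37. [r1c6∈{2}] r1c6's peers cover all but 2. So r1c6=2.
Step 38. [r2c4∈{1}] r2c4's peers cover all but 1, so r2c4=1.
Step 39. [r8c4∈{6}] only 6 remains possible at r8c4 ⇒ r8c4=6.
Step 40. [r8c5∈{5}] only 5 remains possible at r8c5 ⇒ r8c5=5.
Step 41. [r7c3∈{1}] r7c3 has the single candidate 1. So r7c3=1.
Step 42. [r2c7∈{8}] only 8 remains possible at r2c7, so r2c7=8.
Step 43. [r4c3∈{5}] r4c3 is down to just 5 ⇒ r4c3=5.
Step 44. [r7c4∈{9}] r7c4's peers cover all but 9. So r7c4=9.
Step 45. [r9c2∈{5}] r9c2 has the single candidate 5. So r9c2=5.
Step 46. [r9c4∈{7}] r9c4's peers cover all but 7. So r9c4=7.
Step 47. [r6c9∈{1}] nothing but 1 survives at r6c9. So r6c9=1.

Answer: 1 3 4 8 9 2 6 5 7 / 7 9 2 1 6 5 8 4 3 / 5 8 6 3 4 7 9 1 2 / 9 2 5 4 1 6 3 7 8 / 3 1 8 2 7 9 4 6 5 / 4 6 7 5 8 3 2 9 1 / 6 7 1 9 3 8 5 2 4 / 2 4 3 6 5 1 7 8 9 / 8 5 9 7 2 4 1 3 6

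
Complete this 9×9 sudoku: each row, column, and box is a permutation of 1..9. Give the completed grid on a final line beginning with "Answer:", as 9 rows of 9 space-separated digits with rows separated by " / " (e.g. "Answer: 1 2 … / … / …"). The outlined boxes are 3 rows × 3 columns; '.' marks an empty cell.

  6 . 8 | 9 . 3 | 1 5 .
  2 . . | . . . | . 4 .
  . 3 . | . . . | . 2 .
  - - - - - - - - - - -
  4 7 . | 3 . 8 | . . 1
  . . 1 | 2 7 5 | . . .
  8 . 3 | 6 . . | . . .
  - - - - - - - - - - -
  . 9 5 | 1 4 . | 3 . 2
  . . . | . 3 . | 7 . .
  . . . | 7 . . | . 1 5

Step 1. [r4c5∈{9}] nothing but 9 survives at r4c5. So r4c5=9.
Step 2. [r4c8∈{6}] r4c8's peers cover all but 6. So r4c8=6.
Step 3. [r3c1∈{1,5,7,9}] col 1 places 5 nowhere but r3c1. So r3c1=5.
Step 4. [r2c9∈{3,6,7,8,9}] 3 has one home in row 2: r2c9, so r2c9=3.
Step 5. [r7c6∈{6}] r7c6 has the single candidate 6. So r7c6=6.
Step 6. [r7c8∈{8}] r7c8 is down to just 8, so r7c8=8.
Step 7. [r8c8∈{9}] nothing but 9 survives at r8c8, so r8c8=9.
Step 8. [r4c3∈{2}] nothing but 2 survives at r4c3, so r4c3=2.
Step 9. [r2c5∈{1,5,6,8}] col 5 places 5 nowhere but r2c5, so r2c5=5.
Step 10. [r2c7∈{6,8,9}] in row 2, 6 fits only at r2c7 ⇒ r2c7=6.
Step 11. [r9c7∈{4}] nothing but 4 survives at r9c7. So r9c7=4.
Step 12. [r6c6∈{1,4}] 4 has one home in box 5: r6c6 ⇒ r6c6=4.
Step 13. [r2c4∈{8}] only 8 remains possible at r2c4 ⇒ r2c4=8.
Step 14. [r8c2∈{1,2,4,6,8}] row 8 places 8 nowhere but r8c2. So r8c2=8.
Step 15. [r9c2∈{2,6}] 2 has one home in col 2: r9c2, so r9c2=2.
Step 16. [r5c9∈{4,8,9}] row 5 places 4 nowhere but r5c9 ⇒ r5c9=4.
Step 17. [r3c9∈{7,8,9}] in col 9, 8 fits only at r3c9, so r3c9=8.
Step 18. [r6c9∈{7,9}] r6c9 is the only open cell in col 9 admitting 9. So r6c9=9.
Step 19. [r8c3∈{4,6}] 4 has one home in row 8: r8c3, so r8c3=4.
Step 20. [r2c3∈{7,9}] row 2 places 9 nowhere but r2c3, so r2c3=9.
Step 21. [r2c6∈{1,7}] in row 2, 7 fits only at r2c6. So r2c6=7.
Step 22. [r6c2∈{5}] nothing but 5 survives at r6c2. So r6c2=5.
Step 23. [r6c5∈{1}] nothing but 1 survives at r6c5. So r6c5=1.
Step 24. [r8c1∈{1}] r8c1 is down to just 1. So r8c1=1.
Step 25. [r1c5∈{2}] r1c5's peers cover all but 2 ⇒ r1c5=2.
Step 26. [r3c5∈{6}] r3c5 has the single candidate 6 ⇒ r3c5=6.
Step 27. [r1c9∈{7}] only 7 remains possible at r1c9, so r1c9=7.
Step 28. [r5c7∈{8}] r5c7's peers cover all but 8, so r5c7=8.
Step 29. [r9c3∈{6}] r9c3 is down to just 6, so r9c3=6.
Step 30. [r5c2∈{6}] nothing but 6 survives at r5c2. So r5c2=6.
Step 31. [r3c7∈{9}] r3c7 has the single candidate 9. So r3c7=9.
Step 32. [r5c1∈{9}] nothing but 9 survives at r5c1. So r5c1=9.
Step 33. [r3c3∈{7}] r3c3's peers cover all but 7 ⇒ r3c3=7.
Step 34. [r9c1∈{3}] r9c1's peers cover all but 3 ⇒ r9c1=3.
Step 35. [r6c7∈{2}] nothing but 2 survives at r6c7. So r6c7=2.
Step 36. [r4c7∈{5}] r4c7 has the single candidate 5, so r4c7=5.
Step 37. [r9c6∈{9}] r9c6 is down to just 9 ⇒ r9c6=9.
Step 38. [r3c4∈{4}] only 4 remains possible at r3c4, so r3c4=4.
Step 39. [r2c2∈{1}] r2c2 has the single candidate 1 ⇒ r2c2=1.
Step 40. [r6c8∈{7}] nothing but 7 survives at r6c8 ⇒ r6c8=7.
Step 41. [r5c8∈{3}] r5c8 has the single candidate 3 ⇒ r5c8=3.
Step 42. [r7c1∈{7}] r7c1 has the single candidate 7. So r7c1=7.
Step 43. [r8c6∈{2}] r8c6's peers cover all but 2. So r8c6=2.
Step 44. [r8c4∈{5}] r8c4 is down to just 5. So r8c4=5.
Step 45. [r9c5∈{8}] r9c5's peers cover all but 8, so r9c5=8.
Step 46. [r3c6∈{1}] r3c6's peers cover all but 1 ⇒ r3c6=1.
Step 47. [r1c2∈{4}] r1c2 has the single candidate 4. So r1c2=4.
Step 48. [r8c9∈{6}] r8c9 has the single candidate 6 ⇒ r8c9=6.

Answer: 6 4 8 9 2 3 1 5 7 / 2 1 9 8 5 7 6 4 3 / 5 3 7 4 6 1 9 2 8 / 4 7 2 3 9 8 5 6 1 / 9 6 1 2 7 5 8 3 4 / 8 5 3 6 1 4 2 7 9 / 7 9 5 1 4 6 3 8 2 / 1 8 4 5 3 2 7 9 6 / 3 2 6 7 8 9 4 1 5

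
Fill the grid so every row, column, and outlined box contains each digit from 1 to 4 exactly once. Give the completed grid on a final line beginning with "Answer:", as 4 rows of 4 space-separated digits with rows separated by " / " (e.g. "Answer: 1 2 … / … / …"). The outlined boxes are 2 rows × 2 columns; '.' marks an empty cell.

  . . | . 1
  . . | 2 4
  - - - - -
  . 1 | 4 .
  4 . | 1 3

Step 1. [r3c1∈{2,3}] in row 3, 3 fits only at r3c1 ⇒ r3c1=3.
Step 2. [r1c2∈{2,3,4}] in row 1, 4 fits only at r1c2. So r1c2=4.
Step 3. [r2c2∈{3}] r2c2 has the single candidate 3. So r2c2=3.
Step 4. [r3c4∈{2}] only 2 remains possible at r3c4, so r3c4=2.
Step 5. [r4c2∈{2}] r4c2 has the single candidate 2, so r4c2=2.
Step 6. [r1c1∈{2}] nothing but 2 survives at r1c1 ⇒ r1c1=2.
Step 7. [r1c3∈{3}] r1c3 is down to just 3 ⇒ r1c3=3.
Step 8. [r2c1∈{1}] only 1 remains possible at r2c1. So r2c1=1.

Answer: 2 4 3 1 / 1 3 2 4 / 3 1 4 2 / 4 2 1 3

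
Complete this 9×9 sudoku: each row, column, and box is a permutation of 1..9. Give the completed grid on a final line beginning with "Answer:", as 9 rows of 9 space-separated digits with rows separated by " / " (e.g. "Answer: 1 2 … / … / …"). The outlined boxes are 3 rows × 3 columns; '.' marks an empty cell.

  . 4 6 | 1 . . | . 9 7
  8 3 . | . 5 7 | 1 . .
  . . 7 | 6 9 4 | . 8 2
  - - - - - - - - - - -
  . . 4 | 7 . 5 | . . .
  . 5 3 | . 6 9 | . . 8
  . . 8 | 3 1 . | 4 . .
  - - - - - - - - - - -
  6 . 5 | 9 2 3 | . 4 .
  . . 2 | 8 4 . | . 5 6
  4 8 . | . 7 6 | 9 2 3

Step 1. [r1c1∈{2,5}] across box 1, 2 lands solely at r1c1 ⇒ r1c1=2.
Step 2. [r4c7∈{2,3,6}] in col 7, 6 fits only at r4c7 ⇒ r4c7=6.
Step 3. [r8c7∈{7}] r8c7 has the single candidate 7, so r8c7=7.
Step 4. [r3c2∈{1}] r3c2 has the single candidate 1. So r3c2=1.
Step 5. [r6c2∈{2,6,7,9}] 6 has one home in row 6: r6c2 ⇒ r6c2=6.
Step 6. [r6c8∈{7}] r6c8 is down to just 7 ⇒ r6c8=7.
Step 7. [r6c1∈{9}] r6c1's peers cover all but 9 ⇒ r6c1=9.
Step 8. [r4c1∈{1}] only 1 remains possible at r4c1, so r4c1=1.
Step 9. [r1c5∈{3,8}] 3 has one home in col 5: r1c5. So r1c5=3.
Step 10. [r3c7∈{3,5}] in row 3, 3 fits only at r3c7 ⇒ r3c7=3.
Step 11. [r5c4∈{2,4}] row 5 places 4 nowhere but r5c4. So r5c4=4.
Step 12. [r8c6∈{1}] only 1 remains possible at r8c6. So r8c6=1.
Step 13. [r9c4∈{5}] r9c4's peers cover all but 5. So r9c4=5.
Step 14. [r8c2∈{9}] r8c2 has the single candidate 9 ⇒ r8c2=9.
Step 15. [r7c7∈{8}] only 8 remains possible at r7c7 ⇒ r7c7=8.
Step 16. [r7c2∈{7}] nothing but 7 survives at r7c2. So r7c2=7.
Step 17. [r1c6∈{8}] nothing but 8 survives at r1c6. So r1c6=8.
Step 18. [r4c5∈{8}] r4c5 is down to just 8. So r4c5=8.
Step 19. [r4c8∈{3}] only 3 remains possible at r4c8 ⇒ r4c8=3.
Step 20. [r5c1∈{7}] r5c1's peers cover all but 7. So r5c1=7.
Step 21. [r7c9∈{1}] only 1 remains possible at r7c9 ⇒ r7c9=1.
Step 22. [r5c8∈{1}] r5c8 is down to just 1, so r5c8=1.
Step 23. [r4c2∈{2}] r4c2 has the single candidate 2, so r4c2=2.
Step 24. [r2c8∈{6}] r2c8 has the single candidate 6. So r2c8=6.
Step 25. [r8c1∈{3}] r8c1 is down to just 3, so r8c1=3.
Step 26. [r5c7∈{2}] r5c7's peers cover all but 2, so r5c7=2.
Step 27. [r6c9∈{5}] nothing but 5 survives at r6c9 ⇒ r6c9=5.
Step 28. [r3c1∈{5}] r3c1 is down to just 5 ⇒ r3c1=5.
Step 29. [r2c9∈{4}] r2c9's peers cover all but 4. So r2c9=4.
Step 30. [r2c4∈{2}] only 2 remains possible at r2c4. So r2c4=2.
Step 31. [r6c6∈{2}] nothing but 2 survives at r6c6, so r6c6=2.
Step 32. [r9c3∈{1}] nothing but 1 survives at r9c3, so r9c3=1.
Step 33. [r1c7∈{5}] r1c7's peers cover all but 5. So r1c7=5.
Step 34. [r4c9∈{9}] nothing but 9 survives at r4c9, so r4c9=9.
Step 35. [r2c3∈{9}] nothing but 9 survives at r2c3 ⇒ r2c3=9.

Answer: 2 4 6 1 3 8 5 9 7 / 8 3 9 2 5 7 1 6 4 / 5 1 7 6 9 4 3 8 2 / 1 2 4 7 8 5 6 3 9 / 7 5 3 4 6 9 2 1 8 / 9 6 8 3 1 2 4 7 5 / 6 7 5 9 2 3 8 4 1 / 3 9 2 8 4 1 7 5 6 / 4 8 1 5 7 6 9 2 3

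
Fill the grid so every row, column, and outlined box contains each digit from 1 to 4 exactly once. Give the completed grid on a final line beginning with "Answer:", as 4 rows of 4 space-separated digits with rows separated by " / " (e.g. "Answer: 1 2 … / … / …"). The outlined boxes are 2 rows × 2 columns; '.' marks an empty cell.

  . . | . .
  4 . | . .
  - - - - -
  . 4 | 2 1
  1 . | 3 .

Step 1. [r1c1∈{2,3}] r1c1 is the only open cell in col 1 admitting 2, so r1c1=2.
Step 2. [r2c3∈{1}] r2c3's peers cover all but 1 ⇒ r2c3=1.
Step 3. [r2c2∈{3}] only 3 remains possible at r2c2 ⇒ r2c2=3.
Step 4. [r4c4∈{4}] only 4 remains possible at r4c4, so r4c4=4.
Step 5. [r1c3∈{4}] r1c3's peers cover all but 4 ⇒ r1c3=4.
Step 6. [r1c4∈{3}] nothing but 3 survives at r1c4 ⇒ r1c4=3.
Step 7. [r2c4∈{2}] r2c4 has the single candidate 2 ⇒ r2c4=2.
Step 8. [r4c2∈{2}] only 2 remains possible at r4c2. So r4c2=2.
Step 9. [r1c2∈{1}] r1c2 is down to just 1, so r1c2=1.
Step 10. [r3c1∈{3}] r3c1 has the single candidate 3 ⇒ r3c1=3.

Answer: 2 1 4 3 / 4 3 1 2 / 3 4 2 1 / 1 2 3 4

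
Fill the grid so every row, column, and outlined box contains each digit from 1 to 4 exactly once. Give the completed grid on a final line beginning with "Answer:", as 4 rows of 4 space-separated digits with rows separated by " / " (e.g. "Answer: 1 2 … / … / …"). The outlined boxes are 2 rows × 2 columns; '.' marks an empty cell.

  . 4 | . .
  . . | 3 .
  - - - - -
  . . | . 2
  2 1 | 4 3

Step 1. [r1c4∈{1}] r1c4 is down to just 1. So r1c4=1.
Step 2. [r3c2∈{3}] r3c2's peers cover all but 3, so r3c2=3.
Step 3. [r2c1∈{1}] r2c1 has the single candidate 1 ⇒ r2c1=1.
Step 4. [r1c3∈{2}] r1c3's peers cover all but 2, so r1c3=2.
Step 5. [r3c1∈{4}] r3c1 is down to just 4. So r3c1=4.
Step 6. [r3c3∈{1}] r3c3's peers cover all but 1 ⇒ r3c3=1.
Step 7. [r2c2∈{2}] r2c2 is down to just 2, so r2c2=2.
Step 8. [r1c1∈{3}] only 3 remains possible at r1c1. So r1c1=3.
Step 9. [r2c4∈{4}] nothing but 4 survives at r2c4, so r2c4=4.

Answer: 3 4 2 1 / 1 2 3 4 / 4 3 1 2 / 2 1 4 3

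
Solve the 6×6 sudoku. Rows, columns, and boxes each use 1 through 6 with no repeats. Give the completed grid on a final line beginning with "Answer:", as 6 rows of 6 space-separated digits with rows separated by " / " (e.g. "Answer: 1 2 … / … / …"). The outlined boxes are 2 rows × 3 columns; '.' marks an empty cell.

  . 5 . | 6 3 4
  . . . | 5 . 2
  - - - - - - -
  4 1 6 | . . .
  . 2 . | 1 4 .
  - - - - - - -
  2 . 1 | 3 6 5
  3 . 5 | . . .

Step 1. [r2c2∈{3,4,6}] col 2 places 3 nowhere but r2c2 ⇒ r2c2=3.
Step 2. [r2c5∈{1}] r2c5's peers cover all but 1. So r2c5=1.
Step 3. [r6c5∈{2}] r6c5 has the single candidate 2, so r6c5=2.
Step 4. [r4c3∈{3}] r4c3's peers cover all but 3 ⇒ r4c3=3.
Step 5. [r6c2∈{4,6}] 6 has one home in row 6: r6c2 ⇒ r6c2=6.
Step 6. [r3c4∈{2}] r3c4 has the single candidate 2 ⇒ r3c4=2.
Step 7. [r2c3∈{4}] r2c3 is down to just 4 ⇒ r2c3=4.
Step 8. [r2c1∈{6}] nothing but 6 survives at r2c1, so r2c1=6.
Step 9. [r6c4∈{4}] r6c4 is down to just 4, so r6c4=4.
Step 10. [r4c1∈{5}] r4c1's peers cover all but 5. So r4c1=5.
Step 11. [r6c6∈{1}] r6c6's peers cover all but 1 ⇒ r6c6=1.
Step 12. [r4c6∈{6}] r4c6 is down to just 6 ⇒ r4c6=6.
Step 13. [r1c3∈{2}] r1c3's peers cover all but 2. So r1c3=2.
Step 14. [r3c5∈{5}] r3c5's peers cover all but 5, so r3c5=5.
Step 15. [r1c1∈{1}] r1c1's peers cover all but 1. So r1c1=1.
Step 16. [r3c6∈{3}] r3c6 has the single candidate 3. So r3c6=3.
Step 17. [r5c2∈{4}] only 4 remains possible at r5c2, so r5c2=4.

Answer: 1 5 2 6 3 4 / 6 3 4 5 1 2 / 4 1 6 2 5 3 / 5 2 3 1 4 6 / 2 4 1 3 6 5 / 3 6 5 4 2 1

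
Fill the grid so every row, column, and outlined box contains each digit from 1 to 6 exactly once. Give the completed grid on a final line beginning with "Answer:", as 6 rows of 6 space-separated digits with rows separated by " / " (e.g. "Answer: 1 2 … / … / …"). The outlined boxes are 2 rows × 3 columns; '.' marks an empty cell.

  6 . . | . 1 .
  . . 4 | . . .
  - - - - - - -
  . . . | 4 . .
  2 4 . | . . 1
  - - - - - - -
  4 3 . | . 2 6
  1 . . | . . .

Step 1. [r5c3∈{5}] r5c3 has the single candidate 5, so r5c3=5.
Step 2. [r1c6∈{2,3,4,5}] row 1 places 4 nowhere but r1c6. So r1c6=4.
Step 3. [r2c2∈{1,2,5}] across row 2, 1 lands solely at r2c2, so r2c2=1.
Step 4. [r3c6∈{2,3,5}] r3c6 is the only open cell in row 3 admitting 2, so r3c6=2.
Step 5. [r2c4∈{2,3,5,6}] r2c4 is the only open cell in row 2 admitting 2. So r2c4=2.
Step 6. [r4c4∈{3,5,6}] 6 has one home in col 4: r4c4. So r4c4=6.
Step 7. [r4c5∈{3,5}] across row 4, 5 lands solely at r4c5, so r4c5=5.
Step 8. [r3c5∈{3}] r3c5 has the single candidate 3 ⇒ r3c5=3.
Step 9. [r2c1∈{3,5}] col 1 places 3 nowhere but r2c1 ⇒ r2c1=3.
Step 10. [r1c2∈{2,5}] across box 1, 5 lands solely at r1c2, so r1c2=5.
Step 11. [r3c2∈{6}] r3c2 has the single candidate 6. So r3c2=6.
Step 12. [r6c4∈{3,5}] r6c4 is the only open cell in col 4 admitting 5, so r6c4=5.
Step 13. [r6c2∈{2}] only 2 remains possible at r6c2 ⇒ r6c2=2.
Step 14. [r1c3∈{2}] r1c3 has the single candidate 2. So r1c3=2.
Step 15. [r6c6∈{3}] nothing but 3 survives at r6c6. So r6c6=3.
Step 16. [r1c4∈{3}] r1c4 has the single candidate 3 ⇒ r1c4=3.
Step 17. [r5c4∈{1}] r5c4's peers cover all but 1 ⇒ r5c4=1.
Step 18. [r4c3∈{3}] r4c3 has the single candidate 3 ⇒ r4c3=3.
Step 19. [r6c5∈{4}] only 4 remains possible at r6c5. So r6c5=4.
Step 20. [r3c3∈{1}] nothing but 1 survives at r3c3, so r3c3=1.
Step 21. [r2c6∈{5}] r2c6 is down to just 5, so r2c6=5.
Step 22. [r6c3∈{6}] r6c3's peers cover all but 6, so r6c3=6.
Step 23. [r3c1∈{5}] r3c1 has the single candidate 5 ⇒ r3c1=5.
Step 24. [r2c5∈{6}] r2c5 is down to just 6. So r2c5=6.

Answer: 6 5 2 3 1 4 / 3 1 4 2 6 5 / 5 6 1 4 3 2 / 2 4 3 6 5 1 / 4 3 5 1 2 6 / 1 2 6 5 4 3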